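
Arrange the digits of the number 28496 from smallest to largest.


The number 28496 has digits: 2, 8, 4, 9, 6
Sorted: 2, 4, 6, 8, 9
Joining the sorted digits gives the result.
Final answer: 24689


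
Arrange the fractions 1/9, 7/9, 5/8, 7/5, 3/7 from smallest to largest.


Convert to decimal for comparison:
  1/9 = 0.1111
  7/9 = 0.7778
  5/8 = 0.625
  7/5 = 1.4
  3/7 = 0.4286
Decimals in increasing order: 0.1111 < 0.4286 < 0.625 < 0.7778 < 1.4
Writing each back as its fraction gives the sorted order.
Final answer: 1/9, 3/7, 5/8, 7/9, 7/5


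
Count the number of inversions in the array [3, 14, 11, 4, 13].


For each element, count the later elements that are smaller than it:
  3 (index 0): smaller elements after it = [] -> 0
  14 (index 1): smaller elements after it = [11, 4, 13] -> 3
  11 (index 2): smaller elements after it = [4] -> 1
  4 (index 3): smaller elements after it = [] -> 0
Total inversions = 0 + 3 + 1 + 0 = 4
Final answer: 4


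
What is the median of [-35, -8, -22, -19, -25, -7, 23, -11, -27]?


First, sort the list: [-35, -27, -25, -22, -19, -11, -8, -7, 23]
The list has 9 elements (odd count).
The middle index is 4 (0-based), and the element there is -19.
Final answer: -19


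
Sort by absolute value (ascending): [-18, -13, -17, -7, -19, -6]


Compute absolute values:
  |-18| = 18
  |-13| = 13
  |-17| = 17
  |-7| = 7
  |-19| = 19
  |-6| = 6
Absolute values in increasing order: 6 < 7 < 13 < 17 < 18 < 19
Listing the original numbers in that order gives the answer.
Final answer: [-6, -7, -13, -17, -18, -19]


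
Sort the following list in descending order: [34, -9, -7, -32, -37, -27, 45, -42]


Original list: [34, -9, -7, -32, -37, -27, 45, -42]
Repeatedly take the largest remaining element:
  Remaining [34, -9, -7, -32, -37, -27, 45, -42] -> largest is 45
  Remaining [34, -9, -7, -32, -37, -27, -42] -> largest is 34
  Remaining [-9, -7, -32, -37, -27, -42] -> largest is -7
  Remaining [-9, -32, -37, -27, -42] -> largest is -9
  Remaining [-32, -37, -27, -42] -> largest is -27
  Remaining [-32, -37, -42] -> largest is -32
  Remaining [-37, -42] -> largest is -37
  Remaining [-42] -> largest is -42
Collecting the picks in order gives the descending list.
Final answer: [45, 34, -7, -9, -27, -32, -37, -42]


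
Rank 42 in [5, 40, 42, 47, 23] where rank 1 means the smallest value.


Sort ascending: [5, 23, 40, 42, 47]
Find 42 in the sorted list.
42 is at position 4 (1-indexed).
Final answer: 4


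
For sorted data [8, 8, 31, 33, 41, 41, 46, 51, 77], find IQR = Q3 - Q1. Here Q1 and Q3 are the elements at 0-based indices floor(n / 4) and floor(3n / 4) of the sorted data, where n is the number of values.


The data has n = 9 elements.
Q1 index = floor(9 / 4) = floor(2.25) = 2; Q3 index = floor(3 * 9 / 4) = floor(6.75) = 6
Q1 = element at index 2 = 31
Q3 = element at index 6 = 46
IQR = 46 - 31 = 15
Final answer: 15


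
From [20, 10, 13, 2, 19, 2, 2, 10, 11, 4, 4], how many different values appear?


List all unique values:
Distinct values: [2, 4, 10, 11, 13, 19, 20]
Count = 7
Final answer: 7


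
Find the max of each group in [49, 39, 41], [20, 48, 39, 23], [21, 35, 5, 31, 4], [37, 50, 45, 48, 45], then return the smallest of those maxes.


Find max of each group:
  Group 1: [49, 39, 41] -> max = 49
  Group 2: [20, 48, 39, 23] -> max = 48
  Group 3: [21, 35, 5, 31, 4] -> max = 35
  Group 4: [37, 50, 45, 48, 45] -> max = 50
Maxes: [49, 48, 35, 50]
Minimum of maxes = 35
Final answer: 35


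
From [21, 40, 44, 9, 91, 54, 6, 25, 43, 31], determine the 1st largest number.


Sort descending: [91, 54, 44, 43, 40, 31, 25, 21, 9, 6]
The 1st element (1-indexed) is at index 0.
Value = 91
Final answer: 91


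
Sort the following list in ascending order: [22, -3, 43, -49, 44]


Original list: [22, -3, 43, -49, 44]
Repeatedly take the smallest remaining element:
  Remaining [22, -3, 43, -49, 44] -> smallest is -49
  Remaining [22, -3, 43, 44] -> smallest is -3
  Remaining [22, 43, 44] -> smallest is 22
  Remaining [43, 44] -> smallest is 43
  Remaining [44] -> smallest is 44
Collecting the picks in order gives the sorted list.
Final answer: [-49, -3, 22, 43, 44]


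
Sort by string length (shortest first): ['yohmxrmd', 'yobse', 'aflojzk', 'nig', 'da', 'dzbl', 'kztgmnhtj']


Compute lengths:
  'yohmxrmd' has length 8
  'yobse' has length 5
  'aflojzk' has length 7
  'nig' has length 3
  'da' has length 2
  'dzbl' has length 4
  'kztgmnhtj' has length 9
Lengths in increasing order: 2 < 3 < 4 < 5 < 7 < 8 < 9
Listing the words in that order gives the answer.
Final answer: ['da', 'nig', 'dzbl', 'yobse', 'aflojzk', 'yohmxrmd', 'kztgmnhtj']


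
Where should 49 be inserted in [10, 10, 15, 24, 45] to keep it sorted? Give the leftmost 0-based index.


List is sorted: [10, 10, 15, 24, 45]
We need the leftmost position where 49 can be inserted, i.e. the first index whose element is >= 49 (or the end of the list if none is).
Binary search with low=0, high=5 (0-based indices):
  low=0, high=5, mid=2: a[2]=15 < 49, so low = 3
  low=3, high=5, mid=4: a[4]=45 < 49, so low = 5
Now low = high = 5, so the insertion index is 5.
Final answer: 5


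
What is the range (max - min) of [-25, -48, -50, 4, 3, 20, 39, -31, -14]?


Maximum value: 39
Minimum value: -50
Range = 39 - (-50) = 89
Final answer: 89


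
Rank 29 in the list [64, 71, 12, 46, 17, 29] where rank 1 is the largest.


Sort descending: [71, 64, 46, 29, 17, 12]
Find 29 in the sorted list.
29 is at position 4.
Final answer: 4


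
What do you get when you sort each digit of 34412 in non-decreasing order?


The number 34412 has digits: 3, 4, 4, 1, 2
Sorted: 1, 2, 3, 4, 4
Joining the sorted digits gives the result.
Final answer: 12344


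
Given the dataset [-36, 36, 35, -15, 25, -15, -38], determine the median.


First, sort the list: [-38, -36, -15, -15, 25, 35, 36]
The list has 7 elements (odd count).
The middle index is 3 (0-based), and the element there is -15.
Final answer: -15


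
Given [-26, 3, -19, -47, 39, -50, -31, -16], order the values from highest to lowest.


Original list: [-26, 3, -19, -47, 39, -50, -31, -16]
Repeatedly take the largest remaining element:
  Remaining [-26, 3, -19, -47, 39, -50, -31, -16] -> largest is 39
  Remaining [-26, 3, -19, -47, -50, -31, -16] -> largest is 3
  Remaining [-26, -19, -47, -50, -31, -16] -> largest is -16
  Remaining [-26, -19, -47, -50, -31] -> largest is -19
  Remaining [-26, -47, -50, -31] -> largest is -26
  Remaining [-47, -50, -31] -> largest is -31
  Remaining [-47, -50] -> largest is -47
  Remaining [-50] -> largest is -50
Collecting the picks in order gives the descending list.
Final answer: [39, 3, -16, -19, -26, -31, -47, -50]


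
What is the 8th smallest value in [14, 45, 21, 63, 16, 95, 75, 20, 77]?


Sort ascending: [14, 16, 20, 21, 45, 63, 75, 77, 95]
The 8th element (1-indexed) is at index 7.
Value = 77
Final answer: 77


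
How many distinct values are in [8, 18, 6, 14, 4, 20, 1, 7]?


List all unique values:
Distinct values: [1, 4, 6, 7, 8, 14, 18, 20]
Count = 8
Final answer: 8


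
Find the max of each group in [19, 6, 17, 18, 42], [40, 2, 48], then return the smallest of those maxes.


Find max of each group:
  Group 1: [19, 6, 17, 18, 42] -> max = 42
  Group 2: [40, 2, 48] -> max = 48
Maxes: [42, 48]
Minimum of maxes = 42
Final answer: 42


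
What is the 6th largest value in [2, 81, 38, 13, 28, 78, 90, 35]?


Sort descending: [90, 81, 78, 38, 35, 28, 13, 2]
The 6th element (1-indexed) is at index 5.
Value = 28
Final answer: 28


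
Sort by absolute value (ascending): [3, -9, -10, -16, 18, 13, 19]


Compute absolute values:
  |3| = 3
  |-9| = 9
  |-10| = 10
  |-16| = 16
  |18| = 18
  |13| = 13
  |19| = 19
Absolute values in increasing order: 3 < 9 < 10 < 13 < 16 < 18 < 19
Listing the original numbers in that order gives the answer.
Final answer: [3, -9, -10, 13, -16, 18, 19]


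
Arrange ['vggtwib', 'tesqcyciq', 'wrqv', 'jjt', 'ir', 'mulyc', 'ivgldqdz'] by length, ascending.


Compute lengths:
  'vggtwib' has length 7
  'tesqcyciq' has length 9
  'wrqv' has length 4
  'jjt' has length 3
  'ir' has length 2
  'mulyc' has length 5
  'ivgldqdz' has length 8
Lengths in increasing order: 2 < 3 < 4 < 5 < 7 < 8 < 9
Listing the words in that order gives the answer.
Final answer: ['ir', 'jjt', 'wrqv', 'mulyc', 'vggtwib', 'ivgldqdz', 'tesqcyciq']


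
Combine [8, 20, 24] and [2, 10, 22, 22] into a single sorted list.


List A: [8, 20, 24]
List B: [2, 10, 22, 22]
Repeatedly compare the front elements and take the smaller:
  8 vs 2 -> take 2
  8 vs 10 -> take 8
  20 vs 10 -> take 10
  20 vs 22 -> take 20
  24 vs 22 -> take 22
  24 vs 22 -> take 22
  B is exhausted; append the rest of A: [24]
Final answer: [2, 8, 10, 20, 22, 22, 24]


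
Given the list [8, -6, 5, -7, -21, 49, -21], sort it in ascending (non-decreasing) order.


Original list: [8, -6, 5, -7, -21, 49, -21]
Repeatedly take the smallest remaining element:
  Remaining [8, -6, 5, -7, -21, 49, -21] -> smallest is -21
  Remaining [8, -6, 5, -7, 49, -21] -> smallest is -21
  Remaining [8, -6, 5, -7, 49] -> smallest is -7
  Remaining [8, -6, 5, 49] -> smallest is -6
  Remaining [8, 5, 49] -> smallest is 5
  Remaining [8, 49] -> smallest is 8
  Remaining [49] -> smallest is 49
Collecting the picks in order gives the sorted list.
Final answer: [-21, -21, -7, -6, 5, 8, 49]


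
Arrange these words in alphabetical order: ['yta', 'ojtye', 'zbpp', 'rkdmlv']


Compare strings character by character (the first differing letter decides):
  'ojtye' < 'rkdmlv' since 'o' < 'r' at position 1
  'rkdmlv' < 'yta' since 'r' < 'y' at position 1
  'yta' < 'zbpp' since 'y' < 'z' at position 1
Chaining these comparisons gives the alphabetical order.
Final answer: ['ojtye', 'rkdmlv', 'yta', 'zbpp']


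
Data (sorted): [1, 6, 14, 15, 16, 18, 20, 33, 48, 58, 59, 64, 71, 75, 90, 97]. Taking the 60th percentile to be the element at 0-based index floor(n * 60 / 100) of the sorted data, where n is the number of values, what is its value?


The dataset has n = 16 elements.
Index = floor(16 * 60 / 100) = floor(960 / 100) = floor(9.6) = 9
Counting from index 0 in the sorted data, the element at index 9 is 58.
Final answer: 58


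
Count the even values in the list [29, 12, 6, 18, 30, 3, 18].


Check each element:
  29 is odd
  12 is even
  6 is even
  18 is even
  30 is even
  3 is odd
  18 is even
Evens: [12, 6, 18, 30, 18]
Count of evens = 5
Final answer: 5


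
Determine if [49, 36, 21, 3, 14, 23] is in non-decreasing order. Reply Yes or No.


Check consecutive pairs:
  49 <= 36? False
  36 <= 21? False
  21 <= 3? False
  3 <= 14? True
  14 <= 23? True
3 consecutive pair(s) are out of order, so the list is not sorted.
Final answer: No


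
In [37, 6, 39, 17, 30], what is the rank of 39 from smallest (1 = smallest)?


Sort ascending: [6, 17, 30, 37, 39]
Find 39 in the sorted list.
39 is at position 5 (1-indexed).
Final answer: 5


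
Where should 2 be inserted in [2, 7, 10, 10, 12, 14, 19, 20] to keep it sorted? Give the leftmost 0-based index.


List is sorted: [2, 7, 10, 10, 12, 14, 19, 20]
We need the leftmost position where 2 can be inserted, i.e. the first index whose element is >= 2 (or the end of the list if none is).
Binary search with low=0, high=8 (0-based indices):
  low=0, high=8, mid=4: a[4]=12 >= 2, so high = 4
  low=0, high=4, mid=2: a[2]=10 >= 2, so high = 2
  low=0, high=2, mid=1: a[1]=7 >= 2, so high = 1
  low=0, high=1, mid=0: a[0]=2 >= 2, so high = 0
Now low = high = 0, so the insertion index is 0.
Final answer: 0


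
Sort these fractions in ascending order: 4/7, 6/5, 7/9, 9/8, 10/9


Convert to decimal for comparison:
  4/7 = 0.5714
  6/5 = 1.2
  7/9 = 0.7778
  9/8 = 1.125
  10/9 = 1.1111
Decimals in increasing order: 0.5714 < 0.7778 < 1.1111 < 1.125 < 1.2
Writing each back as its fraction gives the sorted order.
Final answer: 4/7, 7/9, 10/9, 9/8, 6/5


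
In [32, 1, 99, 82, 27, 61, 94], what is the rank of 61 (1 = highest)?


Sort descending: [99, 94, 82, 61, 32, 27, 1]
Find 61 in the sorted list.
61 is at position 4.
Final answer: 4


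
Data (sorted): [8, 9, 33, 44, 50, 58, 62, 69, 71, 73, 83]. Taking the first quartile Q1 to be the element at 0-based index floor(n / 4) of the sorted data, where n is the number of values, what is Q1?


The list has n = 11 elements.
Q1 index = floor(11 / 4) = floor(2.75) = 2
Counting from index 0 in the sorted data, the element at index 2 is 33.
Final answer: 33


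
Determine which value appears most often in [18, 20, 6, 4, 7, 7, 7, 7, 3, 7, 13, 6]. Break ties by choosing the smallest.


Count the frequency of each value:
  3 appears 1 time(s)
  4 appears 1 time(s)
  6 appears 2 time(s)
  7 appears 5 time(s)
  13 appears 1 time(s)
  18 appears 1 time(s)
  20 appears 1 time(s)
Maximum frequency is 5.
Only 7 reaches that frequency, so it is the mode.
Final answer: 7


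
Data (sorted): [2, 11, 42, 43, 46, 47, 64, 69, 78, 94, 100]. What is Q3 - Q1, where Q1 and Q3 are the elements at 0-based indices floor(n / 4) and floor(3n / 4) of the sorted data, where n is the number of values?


The data has n = 11 elements.
Q1 index = floor(11 / 4) = floor(2.75) = 2; Q3 index = floor(3 * 11 / 4) = floor(8.25) = 8
Q1 = element at index 2 = 42
Q3 = element at index 8 = 78
IQR = 78 - 42 = 36
Final answer: 36


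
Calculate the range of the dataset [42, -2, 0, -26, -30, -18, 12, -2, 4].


Maximum value: 42
Minimum value: -30
Range = 42 - (-30) = 72
Final answer: 72


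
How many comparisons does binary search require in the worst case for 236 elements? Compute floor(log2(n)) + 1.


Binary search halves the search space each step.
Maximum comparisons = floor(log2(236)) + 1
log2(236) = 7.8826
floor(log2(236)) = 7, so 7 + 1 = 8
Final answer: 8


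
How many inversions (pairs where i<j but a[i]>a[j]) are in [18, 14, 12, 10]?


For each element, count the later elements that are smaller than it:
  18 (index 0): smaller elements after it = [14, 12, 10] -> 3
  14 (index 1): smaller elements after it = [12, 10] -> 2
  12 (index 2): smaller elements after it = [10] -> 1
Total inversions = 3 + 2 + 1 = 6
Final answer: 6


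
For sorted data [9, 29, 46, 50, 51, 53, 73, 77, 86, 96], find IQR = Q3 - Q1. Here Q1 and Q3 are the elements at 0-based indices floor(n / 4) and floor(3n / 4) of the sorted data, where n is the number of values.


The data has n = 10 elements.
Q1 index = floor(10 / 4) = floor(2.5) = 2; Q3 index = floor(3 * 10 / 4) = floor(7.5) = 7
Q1 = element at index 2 = 46
Q3 = element at index 7 = 77
IQR = 77 - 46 = 31
Final answer: 31


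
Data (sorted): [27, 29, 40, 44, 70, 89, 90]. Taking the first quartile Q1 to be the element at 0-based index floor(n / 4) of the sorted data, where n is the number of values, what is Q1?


The list has n = 7 elements.
Q1 index = floor(7 / 4) = floor(1.75) = 1
Counting from index 0 in the sorted data, the element at index 1 is 29.
Final answer: 29


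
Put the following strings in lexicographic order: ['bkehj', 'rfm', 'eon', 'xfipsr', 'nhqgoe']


Compare strings character by character (the first differing letter decides):
  'bkehj' < 'eon' since 'b' < 'e' at position 1
  'eon' < 'nhqgoe' since 'e' < 'n' at position 1
  'nhqgoe' < 'rfm' since 'n' < 'r' at position 1
  'rfm' < 'xfipsr' since 'r' < 'x' at position 1
Chaining these comparisons gives the alphabetical order.
Final answer: ['bkehj', 'eon', 'nhqgoe', 'rfm', 'xfipsr']


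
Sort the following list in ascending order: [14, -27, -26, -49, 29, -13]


Original list: [14, -27, -26, -49, 29, -13]
Repeatedly take the smallest remaining element:
  Remaining [14, -27, -26, -49, 29, -13] -> smallest is -49
  Remaining [14, -27, -26, 29, -13] -> smallest is -27
  Remaining [14, -26, 29, -13] -> smallest is -26
  Remaining [14, 29, -13] -> smallest is -13
  Remaining [14, 29] -> smallest is 14
  Remaining [29] -> smallest is 29
Collecting the picks in order gives the sorted list.
Final answer: [-49, -27, -26, -13, 14, 29]


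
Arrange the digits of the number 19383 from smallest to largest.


The number 19383 has digits: 1, 9, 3, 8, 3
Sorted: 1, 3, 3, 8, 9
Joining the sorted digits gives the result.
Final answer: 13389


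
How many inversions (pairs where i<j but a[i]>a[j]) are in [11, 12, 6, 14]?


For each element, count the later elements that are smaller than it:
  11 (index 0): smaller elements after it = [6] -> 1
  12 (index 1): smaller elements after it = [6] -> 1
  6 (index 2): smaller elements after it = [] -> 0
Total inversions = 1 + 1 + 0 = 2
Final answer: 2


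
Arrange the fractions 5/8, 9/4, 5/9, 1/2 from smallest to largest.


Convert to decimal for comparison:
  5/8 = 0.625
  9/4 = 2.25
  5/9 = 0.5556
  1/2 = 0.5
Decimals in increasing order: 0.5 < 0.5556 < 0.625 < 2.25
Writing each back as its fraction gives the sorted order.
Final answer: 1/2, 5/9, 5/8, 9/4


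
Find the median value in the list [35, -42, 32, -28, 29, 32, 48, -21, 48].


First, sort the list: [-42, -28, -21, 29, 32, 32, 35, 48, 48]
The list has 9 elements (odd count).
The middle index is 4 (0-based), and the element there is 32.
Final answer: 32


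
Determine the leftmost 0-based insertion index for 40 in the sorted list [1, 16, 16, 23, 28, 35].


List is sorted: [1, 16, 16, 23, 28, 35]
We need the leftmost position where 40 can be inserted, i.e. the first index whose element is >= 40 (or the end of the list if none is).
Binary search with low=0, high=6 (0-based indices):
  low=0, high=6, mid=3: a[3]=23 < 40, so low = 4
  low=4, high=6, mid=5: a[5]=35 < 40, so low = 6
Now low = high = 6, so the insertion index is 6.
Final answer: 6


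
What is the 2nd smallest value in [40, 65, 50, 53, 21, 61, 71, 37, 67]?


Sort ascending: [21, 37, 40, 50, 53, 61, 65, 67, 71]
The 2nd element (1-indexed) is at index 1.
Value = 37
Final answer: 37


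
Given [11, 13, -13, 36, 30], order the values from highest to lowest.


Original list: [11, 13, -13, 36, 30]
Repeatedly take the largest remaining element:
  Remaining [11, 13, -13, 36, 30] -> largest is 36
  Remaining [11, 13, -13, 30] -> largest is 30
  Remaining [11, 13, -13] -> largest is 13
  Remaining [11, -13] -> largest is 11
  Remaining [-13] -> largest is -13
Collecting the picks in order gives the descending list.
Final answer: [36, 30, 13, 11, -13]


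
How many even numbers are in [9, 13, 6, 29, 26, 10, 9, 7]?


Check each element:
  9 is odd
  13 is odd
  6 is even
  29 is odd
  26 is even
  10 is even
  9 is odd
  7 is odd
Evens: [6, 26, 10]
Count of evens = 3
Final answer: 3


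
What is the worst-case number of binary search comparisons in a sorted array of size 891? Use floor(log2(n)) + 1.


Binary search halves the search space each step.
Maximum comparisons = floor(log2(891)) + 1
log2(891) = 9.7993
floor(log2(891)) = 9, so 9 + 1 = 10
Final answer: 10


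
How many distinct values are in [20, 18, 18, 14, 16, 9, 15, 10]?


List all unique values:
Distinct values: [9, 10, 14, 15, 16, 18, 20]
Count = 7
Final answer: 7


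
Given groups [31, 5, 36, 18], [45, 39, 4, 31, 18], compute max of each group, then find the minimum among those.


Find max of each group:
  Group 1: [31, 5, 36, 18] -> max = 36
  Group 2: [45, 39, 4, 31, 18] -> max = 45
Maxes: [36, 45]
Minimum of maxes = 36
Final answer: 36


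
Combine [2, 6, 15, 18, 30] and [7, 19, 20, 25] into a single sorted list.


List A: [2, 6, 15, 18, 30]
List B: [7, 19, 20, 25]
Repeatedly compare the front elements and take the smaller:
  2 vs 7 -> take 2
  6 vs 7 -> take 6
  15 vs 7 -> take 7
  15 vs 19 -> take 15
  18 vs 19 -> take 18
  30 vs 19 -> take 19
  30 vs 20 -> take 20
  30 vs 25 -> take 25
  B is exhausted; append the rest of A: [30]
Final answer: [2, 6, 7, 15, 18, 19, 20, 25, 30]


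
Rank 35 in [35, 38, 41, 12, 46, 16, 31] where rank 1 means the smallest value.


Sort ascending: [12, 16, 31, 35, 38, 41, 46]
Find 35 in the sorted list.
35 is at position 4 (1-indexed).
Final answer: 4


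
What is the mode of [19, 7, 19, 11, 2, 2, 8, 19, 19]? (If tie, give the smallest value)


Count the frequency of each value:
  2 appears 2 time(s)
  7 appears 1 time(s)
  8 appears 1 time(s)
  11 appears 1 time(s)
  19 appears 4 time(s)
Maximum frequency is 4.
Only 19 reaches that frequency, so it is the mode.
Final answer: 19


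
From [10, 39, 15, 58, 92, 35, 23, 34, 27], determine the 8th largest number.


Sort descending: [92, 58, 39, 35, 34, 27, 23, 15, 10]
The 8th element (1-indexed) is at index 7.
Value = 15
Final answer: 15


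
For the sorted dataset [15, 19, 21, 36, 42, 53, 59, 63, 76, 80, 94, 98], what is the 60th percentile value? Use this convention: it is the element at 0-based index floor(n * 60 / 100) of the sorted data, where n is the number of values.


The dataset has n = 12 elements.
Index = floor(12 * 60 / 100) = floor(720 / 100) = floor(7.2) = 7
Counting from index 0 in the sorted data, the element at index 7 is 63.
Final answer: 63


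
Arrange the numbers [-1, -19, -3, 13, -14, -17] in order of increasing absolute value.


Compute absolute values:
  |-1| = 1
  |-19| = 19
  |-3| = 3
  |13| = 13
  |-14| = 14
  |-17| = 17
Absolute values in increasing order: 1 < 3 < 13 < 14 < 17 < 19
Listing the original numbers in that order gives the answer.
Final answer: [-1, -3, 13, -14, -17, -19]


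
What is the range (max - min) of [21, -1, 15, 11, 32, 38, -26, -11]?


Maximum value: 38
Minimum value: -26
Range = 38 - (-26) = 64
Final answer: 64


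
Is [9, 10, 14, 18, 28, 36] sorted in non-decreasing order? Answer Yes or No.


Check consecutive pairs:
  9 <= 10? True
  10 <= 14? True
  14 <= 18? True
  18 <= 28? True
  28 <= 36? True
Every consecutive pair is in order, so the list is non-decreasing.
Final answer: Yes


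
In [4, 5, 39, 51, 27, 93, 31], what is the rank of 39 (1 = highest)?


Sort descending: [93, 51, 39, 31, 27, 5, 4]
Find 39 in the sorted list.
39 is at position 3.
Final answer: 3


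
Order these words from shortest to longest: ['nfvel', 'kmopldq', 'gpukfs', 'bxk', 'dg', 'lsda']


Compute lengths:
  'nfvel' has length 5
  'kmopldq' has length 7
  'gpukfs' has length 6
  'bxk' has length 3
  'dg' has length 2
  'lsda' has length 4
Lengths in increasing order: 2 < 3 < 4 < 5 < 6 < 7
Listing the words in that order gives the answer.
Final answer: ['dg', 'bxk', 'lsda', 'nfvel', 'gpukfs', 'kmopldq']


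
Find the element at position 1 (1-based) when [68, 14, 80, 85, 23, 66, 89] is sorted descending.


Sort descending: [89, 85, 80, 68, 66, 23, 14]
The 1st element (1-indexed) is at index 0.
Value = 89
Final answer: 89


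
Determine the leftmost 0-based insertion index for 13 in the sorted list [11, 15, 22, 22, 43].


List is sorted: [11, 15, 22, 22, 43]
We need the leftmost position where 13 can be inserted, i.e. the first index whose element is >= 13 (or the end of the list if none is).
Binary search with low=0, high=5 (0-based indices):
  low=0, high=5, mid=2: a[2]=22 >= 13, so high = 2
  low=0, high=2, mid=1: a[1]=15 >= 13, so high = 1
  low=0, high=1, mid=0: a[0]=11 < 13, so low = 1
Now low = high = 1, so the insertion index is 1.
Final answer: 1


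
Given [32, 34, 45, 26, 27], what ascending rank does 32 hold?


Sort ascending: [26, 27, 32, 34, 45]
Find 32 in the sorted list.
32 is at position 3 (1-indexed).
Final answer: 3


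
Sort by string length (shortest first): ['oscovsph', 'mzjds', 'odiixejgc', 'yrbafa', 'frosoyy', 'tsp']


Compute lengths:
  'oscovsph' has length 8
  'mzjds' has length 5
  'odiixejgc' has length 9
  'yrbafa' has length 6
  'frosoyy' has length 7
  'tsp' has length 3
Lengths in increasing order: 3 < 5 < 6 < 7 < 8 < 9
Listing the words in that order gives the answer.
Final answer: ['tsp', 'mzjds', 'yrbafa', 'frosoyy', 'oscovsph', 'odiixejgc']


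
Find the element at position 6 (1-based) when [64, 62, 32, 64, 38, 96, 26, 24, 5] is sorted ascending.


Sort ascending: [5, 24, 26, 32, 38, 62, 64, 64, 96]
The 6th element (1-indexed) is at index 5.
Value = 62
Final answer: 62


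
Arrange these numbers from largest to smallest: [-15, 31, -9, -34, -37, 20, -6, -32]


Original list: [-15, 31, -9, -34, -37, 20, -6, -32]
Repeatedly take the largest remaining element:
  Remaining [-15, 31, -9, -34, -37, 20, -6, -32] -> largest is 31
  Remaining [-15, -9, -34, -37, 20, -6, -32] -> largest is 20
  Remaining [-15, -9, -34, -37, -6, -32] -> largest is -6
  Remaining [-15, -9, -34, -37, -32] -> largest is -9
  Remaining [-15, -34, -37, -32] -> largest is -15
  Remaining [-34, -37, -32] -> largest is -32
  Remaining [-34, -37] -> largest is -34
  Remaining [-37] -> largest is -37
Collecting the picks in order gives the descending list.
Final answer: [31, 20, -6, -9, -15, -32, -34, -37]


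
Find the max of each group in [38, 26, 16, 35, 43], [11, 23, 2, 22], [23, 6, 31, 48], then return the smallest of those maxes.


Find max of each group:
  Group 1: [38, 26, 16, 35, 43] -> max = 43
  Group 2: [11, 23, 2, 22] -> max = 23
  Group 3: [23, 6, 31, 48] -> max = 48
Maxes: [43, 23, 48]
Minimum of maxes = 23
Final answer: 23


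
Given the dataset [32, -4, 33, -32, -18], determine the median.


First, sort the list: [-32, -18, -4, 32, 33]
The list has 5 elements (odd count).
The middle index is 2 (0-based), and the element there is -4.
Final answer: -4


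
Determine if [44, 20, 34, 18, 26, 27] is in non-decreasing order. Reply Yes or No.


Check consecutive pairs:
  44 <= 20? False
  20 <= 34? True
  34 <= 18? False
  18 <= 26? True
  26 <= 27? True
2 consecutive pair(s) are out of order, so the list is not sorted.
Final answer: No


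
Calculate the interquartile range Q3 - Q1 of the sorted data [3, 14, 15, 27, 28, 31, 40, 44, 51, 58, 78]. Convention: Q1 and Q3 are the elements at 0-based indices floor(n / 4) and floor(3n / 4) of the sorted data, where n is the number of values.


The data has n = 11 elements.
Q1 index = floor(11 / 4) = floor(2.75) = 2; Q3 index = floor(3 * 11 / 4) = floor(8.25) = 8
Q1 = element at index 2 = 15
Q3 = element at index 8 = 51
IQR = 51 - 15 = 36
Final answer: 36


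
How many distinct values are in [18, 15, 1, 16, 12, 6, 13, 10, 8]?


List all unique values:
Distinct values: [1, 6, 8, 10, 12, 13, 15, 16, 18]
Count = 9
Final answer: 9


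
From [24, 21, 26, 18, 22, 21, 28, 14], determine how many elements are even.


Check each element:
  24 is even
  21 is odd
  26 is even
  18 is even
  22 is even
  21 is odd
  28 is even
  14 is even
Evens: [24, 26, 18, 22, 28, 14]
Count of evens = 6
Final answer: 6


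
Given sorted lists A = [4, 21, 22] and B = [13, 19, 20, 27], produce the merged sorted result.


List A: [4, 21, 22]
List B: [13, 19, 20, 27]
Repeatedly compare the front elements and take the smaller:
  4 vs 13 -> take 4
  21 vs 13 -> take 13
  21 vs 19 -> take 19
  21 vs 20 -> take 20
  21 vs 27 -> take 21
  22 vs 27 -> take 22
  A is exhausted; append the rest of B: [27]
Final answer: [4, 13, 19, 20, 21, 22, 27]


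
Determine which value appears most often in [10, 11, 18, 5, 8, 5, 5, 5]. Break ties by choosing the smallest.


Count the frequency of each value:
  5 appears 4 time(s)
  8 appears 1 time(s)
  10 appears 1 time(s)
  11 appears 1 time(s)
  18 appears 1 time(s)
Maximum frequency is 4.
Only 5 reaches that frequency, so it is the mode.
Final answer: 5


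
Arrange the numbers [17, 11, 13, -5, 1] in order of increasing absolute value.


Compute absolute values:
  |17| = 17
  |11| = 11
  |13| = 13
  |-5| = 5
  |1| = 1
Absolute values in increasing order: 1 < 5 < 11 < 13 < 17
Listing the original numbers in that order gives the answer.
Final answer: [1, -5, 11, 13, 17]


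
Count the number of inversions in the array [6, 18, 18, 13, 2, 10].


For each element, count the later elements that are smaller than it:
  6 (index 0): smaller elements after it = [2] -> 1
  18 (index 1): smaller elements after it = [13, 2, 10] -> 3
  18 (index 2): smaller elements after it = [13, 2, 10] -> 3
  13 (index 3): smaller elements after it = [2, 10] -> 2
  2 (index 4): smaller elements after it = [] -> 0
Total inversions = 1 + 3 + 3 + 2 + 0 = 9
Final answer: 9


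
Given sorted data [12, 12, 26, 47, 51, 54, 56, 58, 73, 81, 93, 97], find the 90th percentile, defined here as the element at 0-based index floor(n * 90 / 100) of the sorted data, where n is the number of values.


The dataset has n = 12 elements.
Index = floor(12 * 90 / 100) = floor(1080 / 100) = floor(10.8) = 10
Counting from index 0 in the sorted data, the element at index 10 is 93.
Final answer: 93


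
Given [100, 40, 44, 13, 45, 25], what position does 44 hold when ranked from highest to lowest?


Sort descending: [100, 45, 44, 40, 25, 13]
Find 44 in the sorted list.
44 is at position 3.
Final answer: 3


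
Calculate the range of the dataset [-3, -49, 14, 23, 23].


Maximum value: 23
Minimum value: -49
Range = 23 - (-49) = 72
Final answer: 72


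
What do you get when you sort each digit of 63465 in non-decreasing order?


The number 63465 has digits: 6, 3, 4, 6, 5
Sorted: 3, 4, 5, 6, 6
Joining the sorted digits gives the result.
Final answer: 34566


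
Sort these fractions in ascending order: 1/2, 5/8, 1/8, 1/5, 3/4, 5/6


Convert to decimal for comparison:
  1/2 = 0.5
  5/8 = 0.625
  1/8 = 0.125
  1/5 = 0.2
  3/4 = 0.75
  5/6 = 0.8333
Decimals in increasing order: 0.125 < 0.2 < 0.5 < 0.625 < 0.75 < 0.8333
Writing each back as its fraction gives the sorted order.
Final answer: 1/8, 1/5, 1/2, 5/8, 3/4, 5/6


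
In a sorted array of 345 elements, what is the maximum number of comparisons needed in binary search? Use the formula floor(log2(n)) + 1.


Binary search halves the search space each step.
Maximum comparisons = floor(log2(345)) + 1
log2(345) = 8.4305
floor(log2(345)) = 8, so 8 + 1 = 9
Final answer: 9


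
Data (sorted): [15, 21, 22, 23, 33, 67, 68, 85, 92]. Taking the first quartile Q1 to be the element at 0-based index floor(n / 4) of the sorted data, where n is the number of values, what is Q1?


The list has n = 9 elements.
Q1 index = floor(9 / 4) = floor(2.25) = 2
Counting from index 0 in the sorted data, the element at index 2 is 22.
Final answer: 22


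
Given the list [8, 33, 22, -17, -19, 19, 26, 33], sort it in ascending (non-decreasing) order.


Original list: [8, 33, 22, -17, -19, 19, 26, 33]
Repeatedly take the smallest remaining element:
  Remaining [8, 33, 22, -17, -19, 19, 26, 33] -> smallest is -19
  Remaining [8, 33, 22, -17, 19, 26, 33] -> smallest is -17
  Remaining [8, 33, 22, 19, 26, 33] -> smallest is 8
  Remaining [33, 22, 19, 26, 33] -> smallest is 19
  Remaining [33, 22, 26, 33] -> smallest is 22
  Remaining [33, 26, 33] -> smallest is 26
  Remaining [33, 33] -> smallest is 33
  Remaining [33] -> smallest is 33
Collecting the picks in order gives the sorted list.
Final answer: [-19, -17, 8, 19, 22, 26, 33, 33]


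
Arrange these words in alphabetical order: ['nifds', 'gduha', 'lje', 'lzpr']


Compare strings character by character (the first differing letter decides):
  'gduha' < 'lje' since 'g' < 'l' at position 1
  'lje' < 'lzpr' since 'j' < 'z' at position 2
  'lzpr' < 'nifds' since 'l' < 'n' at position 1
Chaining these comparisons gives the alphabetical order.
Final answer: ['gduha', 'lje', 'lzpr', 'nifds']


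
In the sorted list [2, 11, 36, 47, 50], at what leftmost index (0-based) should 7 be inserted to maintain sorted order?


List is sorted: [2, 11, 36, 47, 50]
We need the leftmost position where 7 can be inserted, i.e. the first index whose element is >= 7 (or the end of the list if none is).
Binary search with low=0, high=5 (0-based indices):
  low=0, high=5, mid=2: a[2]=36 >= 7, so high = 2
  low=0, high=2, mid=1: a[1]=11 >= 7, so high = 1
  low=0, high=1, mid=0: a[0]=2 < 7, so low = 1
Now low = high = 1, so the insertion index is 1.
Final answer: 1


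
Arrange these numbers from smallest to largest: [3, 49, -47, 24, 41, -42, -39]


Original list: [3, 49, -47, 24, 41, -42, -39]
Repeatedly take the smallest remaining element:
  Remaining [3, 49, -47, 24, 41, -42, -39] -> smallest is -47
  Remaining [3, 49, 24, 41, -42, -39] -> smallest is -42
  Remaining [3, 49, 24, 41, -39] -> smallest is -39
  Remaining [3, 49, 24, 41] -> smallest is 3
  Remaining [49, 24, 41] -> smallest is 24
  Remaining [49, 41] -> smallest is 41
  Remaining [49] -> smallest is 49
Collecting the picks in order gives the sorted list.
Final answer: [-47, -42, -39, 3, 24, 41, 49]


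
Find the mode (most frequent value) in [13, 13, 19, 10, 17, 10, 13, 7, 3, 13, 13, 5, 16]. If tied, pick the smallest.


Count the frequency of each value:
  3 appears 1 time(s)
  5 appears 1 time(s)
  7 appears 1 time(s)
  10 appears 2 time(s)
  13 appears 5 time(s)
  16 appears 1 time(s)
  17 appears 1 time(s)
  19 appears 1 time(s)
Maximum frequency is 5.
Only 13 reaches that frequency, so it is the mode.
Final answer: 13


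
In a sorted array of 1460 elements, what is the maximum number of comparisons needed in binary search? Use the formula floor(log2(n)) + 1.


Binary search halves the search space each step.
Maximum comparisons = floor(log2(1460)) + 1
log2(1460) = 10.5118
floor(log2(1460)) = 10, so 10 + 1 = 11
Final answer: 11


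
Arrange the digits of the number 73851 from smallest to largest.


The number 73851 has digits: 7, 3, 8, 5, 1
Sorted: 1, 3, 5, 7, 8
Joining the sorted digits gives the result.
Final answer: 13578


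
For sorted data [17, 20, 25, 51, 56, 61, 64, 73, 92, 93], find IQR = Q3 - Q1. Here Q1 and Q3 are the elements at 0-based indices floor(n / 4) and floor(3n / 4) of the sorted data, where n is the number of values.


The data has n = 10 elements.
Q1 index = floor(10 / 4) = floor(2.5) = 2; Q3 index = floor(3 * 10 / 4) = floor(7.5) = 7
Q1 = element at index 2 = 25
Q3 = element at index 7 = 73
IQR = 73 - 25 = 48
Final answer: 48


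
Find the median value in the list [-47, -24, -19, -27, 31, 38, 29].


First, sort the list: [-47, -27, -24, -19, 29, 31, 38]
The list has 7 elements (odd count).
The middle index is 3 (0-based), and the element there is -19.
Final answer: -19


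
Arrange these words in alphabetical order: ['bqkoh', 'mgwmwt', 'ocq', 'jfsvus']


Compare strings character by character (the first differing letter decides):
  'bqkoh' < 'jfsvus' since 'b' < 'j' at position 1
  'jfsvus' < 'mgwmwt' since 'j' < 'm' at position 1
  'mgwmwt' < 'ocq' since 'm' < 'o' at position 1
Chaining these comparisons gives the alphabetical order.
Final answer: ['bqkoh', 'jfsvus', 'mgwmwt', 'ocq']


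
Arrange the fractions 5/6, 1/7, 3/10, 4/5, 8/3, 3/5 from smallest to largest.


Convert to decimal for comparison:
  5/6 = 0.8333
  1/7 = 0.1429
  3/10 = 0.3
  4/5 = 0.8
  8/3 = 2.6667
  3/5 = 0.6
Decimals in increasing order: 0.1429 < 0.3 < 0.6 < 0.8 < 0.8333 < 2.6667
Writing each back as its fraction gives the sorted order.
Final answer: 1/7, 3/10, 3/5, 4/5, 5/6, 8/3


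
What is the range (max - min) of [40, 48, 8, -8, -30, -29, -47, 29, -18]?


Maximum value: 48
Minimum value: -47
Range = 48 - (-47) = 95
Final answer: 95


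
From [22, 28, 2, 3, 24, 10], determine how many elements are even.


Check each element:
  22 is even
  28 is even
  2 is even
  3 is odd
  24 is even
  10 is even
Evens: [22, 28, 2, 24, 10]
Count of evens = 5
Final answer: 5


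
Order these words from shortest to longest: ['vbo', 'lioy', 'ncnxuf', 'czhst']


Compute lengths:
  'vbo' has length 3
  'lioy' has length 4
  'ncnxuf' has length 6
  'czhst' has length 5
Lengths in increasing order: 3 < 4 < 5 < 6
Listing the words in that order gives the answer.
Final answer: ['vbo', 'lioy', 'czhst', 'ncnxuf']


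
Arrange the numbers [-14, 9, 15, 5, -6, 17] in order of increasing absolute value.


Compute absolute values:
  |-14| = 14
  |9| = 9
  |15| = 15
  |5| = 5
  |-6| = 6
  |17| = 17
Absolute values in increasing order: 5 < 6 < 9 < 14 < 15 < 17
Listing the original numbers in that order gives the answer.
Final answer: [5, -6, 9, -14, 15, 17]


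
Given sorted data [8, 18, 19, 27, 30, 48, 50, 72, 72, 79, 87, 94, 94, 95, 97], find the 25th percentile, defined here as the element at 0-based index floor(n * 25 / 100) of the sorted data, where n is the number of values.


The dataset has n = 15 elements.
Index = floor(15 * 25 / 100) = floor(375 / 100) = floor(3.75) = 3
Counting from index 0 in the sorted data, the element at index 3 is 27.
Final answer: 27


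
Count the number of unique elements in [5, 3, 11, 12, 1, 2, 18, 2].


List all unique values:
Distinct values: [1, 2, 3, 5, 11, 12, 18]
Count = 7
Final answer: 7


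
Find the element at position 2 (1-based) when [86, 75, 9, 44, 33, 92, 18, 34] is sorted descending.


Sort descending: [92, 86, 75, 44, 34, 33, 18, 9]
The 2nd element (1-indexed) is at index 1.
Value = 86
Final answer: 86


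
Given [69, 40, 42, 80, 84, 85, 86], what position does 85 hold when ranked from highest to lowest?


Sort descending: [86, 85, 84, 80, 69, 42, 40]
Find 85 in the sorted list.
85 is at position 2.
Final answer: 2


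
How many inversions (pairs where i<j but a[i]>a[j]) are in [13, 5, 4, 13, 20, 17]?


For each element, count the later elements that are smaller than it:
  13 (index 0): smaller elements after it = [5, 4] -> 2
  5 (index 1): smaller elements after it = [4] -> 1
  4 (index 2): smaller elements after it = [] -> 0
  13 (index 3): smaller elements after it = [] -> 0
  20 (index 4): smaller elements after it = [17] -> 1
Total inversions = 2 + 1 + 0 + 0 + 1 = 4
Final answer: 4


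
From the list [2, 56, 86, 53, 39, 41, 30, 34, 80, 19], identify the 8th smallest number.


Sort ascending: [2, 19, 30, 34, 39, 41, 53, 56, 80, 86]
The 8th element (1-indexed) is at index 7.
Value = 56
Final answer: 56


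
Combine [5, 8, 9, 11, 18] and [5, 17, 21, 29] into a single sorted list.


List A: [5, 8, 9, 11, 18]
List B: [5, 17, 21, 29]
Repeatedly compare the front elements and take the smaller:
  5 vs 5 -> take 5
  8 vs 5 -> take 5
  8 vs 17 -> take 8
  9 vs 17 -> take 9
  11 vs 17 -> take 11
  18 vs 17 -> take 17
  18 vs 21 -> take 18
  A is exhausted; append the rest of B: [21, 29]
Final answer: [5, 5, 8, 9, 11, 17, 18, 21, 29]


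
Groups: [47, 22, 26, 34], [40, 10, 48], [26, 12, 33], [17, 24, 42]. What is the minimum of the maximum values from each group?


Find max of each group:
  Group 1: [47, 22, 26, 34] -> max = 47
  Group 2: [40, 10, 48] -> max = 48
  Group 3: [26, 12, 33] -> max = 33
  Group 4: [17, 24, 42] -> max = 42
Maxes: [47, 48, 33, 42]
Minimum of maxes = 33
Final answer: 33


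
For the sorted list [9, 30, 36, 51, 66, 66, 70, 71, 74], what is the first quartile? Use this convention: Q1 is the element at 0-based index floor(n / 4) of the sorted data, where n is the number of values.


The list has n = 9 elements.
Q1 index = floor(9 / 4) = floor(2.25) = 2
Counting from index 0 in the sorted data, the element at index 2 is 36.
Final answer: 36


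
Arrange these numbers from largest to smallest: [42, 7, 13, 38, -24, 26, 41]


Original list: [42, 7, 13, 38, -24, 26, 41]
Repeatedly take the largest remaining element:
  Remaining [42, 7, 13, 38, -24, 26, 41] -> largest is 42
  Remaining [7, 13, 38, -24, 26, 41] -> largest is 41
  Remaining [7, 13, 38, -24, 26] -> largest is 38
  Remaining [7, 13, -24, 26] -> largest is 26
  Remaining [7, 13, -24] -> largest is 13
  Remaining [7, -24] -> largest is 7
  Remaining [-24] -> largest is -24
Collecting the picks in order gives the descending list.
Final answer: [42, 41, 38, 26, 13, 7, -24]


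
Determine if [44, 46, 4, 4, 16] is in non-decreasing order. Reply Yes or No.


Check consecutive pairs:
  44 <= 46? True
  46 <= 4? False
  4 <= 4? True
  4 <= 16? True
1 consecutive pair(s) are out of order, so the list is not sorted.
Final answer: No


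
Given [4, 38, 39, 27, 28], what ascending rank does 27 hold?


Sort ascending: [4, 27, 28, 38, 39]
Find 27 in the sorted list.
27 is at position 2 (1-indexed).
Final answer: 2
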